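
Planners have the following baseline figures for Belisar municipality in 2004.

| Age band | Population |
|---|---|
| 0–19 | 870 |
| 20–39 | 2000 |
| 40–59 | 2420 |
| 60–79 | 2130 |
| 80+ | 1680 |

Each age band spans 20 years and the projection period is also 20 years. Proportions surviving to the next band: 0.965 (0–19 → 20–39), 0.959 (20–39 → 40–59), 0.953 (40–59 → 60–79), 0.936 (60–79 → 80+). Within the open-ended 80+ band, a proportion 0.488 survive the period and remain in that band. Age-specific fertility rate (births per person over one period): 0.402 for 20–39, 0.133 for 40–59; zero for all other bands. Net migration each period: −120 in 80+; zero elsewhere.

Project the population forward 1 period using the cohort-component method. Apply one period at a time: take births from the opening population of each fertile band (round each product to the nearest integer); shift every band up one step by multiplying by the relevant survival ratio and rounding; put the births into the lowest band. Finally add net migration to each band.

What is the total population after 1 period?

Numbering the bands 1..5 from youngest to oldest:
Period 1:
Births: 2000 * 0.402 = 804, 2420 * 0.133 = 322 → 1126
Band 2: 870 * 0.965 = 840
Band 3: 2000 * 0.959 = 1918
Band 4: 2420 * 0.953 = 2306
Band 5: 2130 * 0.936 + 1680 * 0.488 = 1994 + 820 = 2814
Net migration: Band 5 − 120 → 2694
→ [1126, 840, 1918, 2306, 2694]
Total after period 1: 1126 + 840 + 1918 + 2306 + 2694 = 8884

8884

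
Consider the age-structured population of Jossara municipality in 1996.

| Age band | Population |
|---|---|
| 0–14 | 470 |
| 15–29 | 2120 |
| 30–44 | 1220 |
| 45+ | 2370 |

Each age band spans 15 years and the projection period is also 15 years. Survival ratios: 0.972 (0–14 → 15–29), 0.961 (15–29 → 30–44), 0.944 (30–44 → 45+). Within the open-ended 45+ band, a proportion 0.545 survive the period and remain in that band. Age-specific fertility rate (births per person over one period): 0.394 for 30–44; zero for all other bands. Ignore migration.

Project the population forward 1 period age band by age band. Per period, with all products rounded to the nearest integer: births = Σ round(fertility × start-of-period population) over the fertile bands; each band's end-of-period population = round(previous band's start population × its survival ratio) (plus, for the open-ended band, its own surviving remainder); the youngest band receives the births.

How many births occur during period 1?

Period 1.
Births: 1220 × 0.394 = 481
15–29: 470 × 0.972 = 457
30–44: 2120 × 0.961 = 2037
45+: 1220 × 0.944 + 2370 × 0.545 = 1152 + 1292 = 2444
End of period: [481, 457, 2037, 2444]

481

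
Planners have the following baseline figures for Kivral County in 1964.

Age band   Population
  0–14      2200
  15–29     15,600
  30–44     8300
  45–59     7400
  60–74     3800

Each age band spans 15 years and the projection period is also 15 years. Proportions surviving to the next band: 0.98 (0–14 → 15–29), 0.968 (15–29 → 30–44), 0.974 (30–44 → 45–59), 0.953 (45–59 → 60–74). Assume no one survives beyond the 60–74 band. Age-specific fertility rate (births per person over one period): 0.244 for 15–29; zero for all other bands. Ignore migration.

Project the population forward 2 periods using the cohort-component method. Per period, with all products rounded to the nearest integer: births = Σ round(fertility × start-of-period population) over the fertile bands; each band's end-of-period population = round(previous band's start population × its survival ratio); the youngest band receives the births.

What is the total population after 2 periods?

28755

(Bands numbered youngest = 1 to oldest = 5.)
Period 1:
Births: 15600 * 0.244 = 3806
Band 2: 2200 * 0.98 = 2156
Band 3: 15600 * 0.968 = 15101
Band 4: 8300 * 0.974 = 8084
Band 5: 7400 * 0.953 = 7052
End of period: [3806, 2156, 15101, 8084, 7052]
Period 2:
Births: 2156 * 0.244 = 526
Band 2: 3806 * 0.98 = 3730
Band 3: 2156 * 0.968 = 2087
Band 4: 15101 * 0.974 = 14708
Band 5: 8084 * 0.953 = 7704
End of period: [526, 3730, 2087, 14708, 7704]
Total after period 2: 526 + 3730 + 2087 + 14708 + 7704 = 28755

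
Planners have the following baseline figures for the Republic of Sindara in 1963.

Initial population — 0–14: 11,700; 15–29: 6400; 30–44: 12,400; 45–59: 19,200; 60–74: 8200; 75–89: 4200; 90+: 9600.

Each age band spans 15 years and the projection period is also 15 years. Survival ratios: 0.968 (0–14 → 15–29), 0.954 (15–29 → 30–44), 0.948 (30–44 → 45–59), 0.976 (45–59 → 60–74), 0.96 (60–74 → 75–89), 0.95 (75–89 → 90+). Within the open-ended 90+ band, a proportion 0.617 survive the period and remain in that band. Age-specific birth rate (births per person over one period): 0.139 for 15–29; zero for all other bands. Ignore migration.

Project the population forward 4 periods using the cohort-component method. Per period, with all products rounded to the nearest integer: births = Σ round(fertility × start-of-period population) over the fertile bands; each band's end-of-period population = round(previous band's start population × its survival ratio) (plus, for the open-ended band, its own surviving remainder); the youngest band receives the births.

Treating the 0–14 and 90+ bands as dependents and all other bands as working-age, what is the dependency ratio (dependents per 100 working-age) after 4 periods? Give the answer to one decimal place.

[period 1]
Births: 6400 * 0.139 = 890
15–29: 11700 * 0.968 = 11326
30–44: 6400 * 0.954 = 6106
45–59: 12400 * 0.948 = 11755
60–74: 19200 * 0.976 = 18739
75–89: 8200 * 0.96 = 7872
90+: 4200 * 0.95 + 9600 * 0.617 = 3990 + 5923 = 9913
→ [890, 11326, 6106, 11755, 18739, 7872, 9913]
[period 2]
Births: 11326 * 0.139 = 1574
15–29: 890 * 0.968 = 862
30–44: 11326 * 0.954 = 10805
45–59: 6106 * 0.948 = 5788
60–74: 11755 * 0.976 = 11473
75–89: 18739 * 0.96 = 17989
90+: 7872 * 0.95 + 9913 * 0.617 = 7478 + 6116 = 13594
→ [1574, 862, 10805, 5788, 11473, 17989, 13594]
[period 3]
Births: 862 * 0.139 = 120
15–29: 1574 * 0.968 = 1524
30–44: 862 * 0.954 = 822
45–59: 10805 * 0.948 = 10243
60–74: 5788 * 0.976 = 5649
75–89: 11473 * 0.96 = 11014
90+: 17989 * 0.95 + 13594 * 0.617 = 17090 + 8387 = 25477
→ [120, 1524, 822, 10243, 5649, 11014, 25477]
[period 4]
Births: 1524 * 0.139 = 212
15–29: 120 * 0.968 = 116
30–44: 1524 * 0.954 = 1454
45–59: 822 * 0.948 = 779
60–74: 10243 * 0.976 = 9997
75–89: 5649 * 0.96 = 5423
90+: 11014 * 0.95 + 25477 * 0.617 = 10463 + 15719 = 26182
→ [212, 116, 1454, 779, 9997, 5423, 26182]
Dependents (band 0–14 + band 90+) = 212 + 26182 = 26394; working-age = 17769; ratio = 26394/17769 × 100 = 148.5

148.5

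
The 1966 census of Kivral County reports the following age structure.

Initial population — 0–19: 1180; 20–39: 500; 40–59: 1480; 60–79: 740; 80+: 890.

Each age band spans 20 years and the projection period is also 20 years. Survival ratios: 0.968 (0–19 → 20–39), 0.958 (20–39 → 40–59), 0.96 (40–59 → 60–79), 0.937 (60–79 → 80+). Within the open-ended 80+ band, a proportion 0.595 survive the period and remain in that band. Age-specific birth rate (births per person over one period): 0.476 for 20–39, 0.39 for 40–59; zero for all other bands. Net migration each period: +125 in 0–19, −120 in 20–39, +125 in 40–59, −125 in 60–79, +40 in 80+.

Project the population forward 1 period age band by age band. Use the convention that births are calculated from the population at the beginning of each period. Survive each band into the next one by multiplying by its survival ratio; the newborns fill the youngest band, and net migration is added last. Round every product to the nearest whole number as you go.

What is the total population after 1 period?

Period 1.
Births: 500 × 0.476 = 238 ; 1480 × 0.39 = 577 → total 815
20–39: 1180 × 0.968 = 1142
40–59: 500 × 0.958 = 479
60–79: 1480 × 0.96 = 1421
80+: 740 × 0.937 + 890 × 0.595 = 693 + 530 = 1223
Net migration: 0–19 + 125 → 940; 20–39 − 120 → 1022; 40–59 + 125 → 604; 60–79 − 125 → 1296; 80+ + 40 → 1263
End of period: [940, 1022, 604, 1296, 1263]
Total after period 1: 940 + 1022 + 604 + 1296 + 1263 = 5125

5125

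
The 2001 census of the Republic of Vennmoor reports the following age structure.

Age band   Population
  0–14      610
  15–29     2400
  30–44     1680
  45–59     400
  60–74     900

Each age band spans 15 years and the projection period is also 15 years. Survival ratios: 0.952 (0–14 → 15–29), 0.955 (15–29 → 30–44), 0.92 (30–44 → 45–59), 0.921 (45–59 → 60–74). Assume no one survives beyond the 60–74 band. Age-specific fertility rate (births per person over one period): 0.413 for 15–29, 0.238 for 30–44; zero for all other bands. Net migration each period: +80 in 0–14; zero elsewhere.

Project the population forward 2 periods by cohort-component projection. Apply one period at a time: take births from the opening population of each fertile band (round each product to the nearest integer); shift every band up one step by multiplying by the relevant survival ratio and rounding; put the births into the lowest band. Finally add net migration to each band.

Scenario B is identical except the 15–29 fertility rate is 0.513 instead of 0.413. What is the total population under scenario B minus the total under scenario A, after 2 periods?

[period 1]
Births: 2400 * 0.413 = 991, 1680 * 0.238 = 400 → 1391
15–29: 610 * 0.952 = 581
30–44: 2400 * 0.955 = 2292
45–59: 1680 * 0.92 = 1546
60–74: 400 * 0.921 = 368
Net migration: 0–14 + 80 → 1471
→ [1471, 581, 2292, 1546, 368]
[period 2]
Births: 581 * 0.413 = 240, 2292 * 0.238 = 545 → 785
15–29: 1471 * 0.952 = 1400
30–44: 581 * 0.955 = 555
45–59: 2292 * 0.92 = 2109
60–74: 1546 * 0.921 = 1424
Net migration: 0–14 + 80 → 865
→ [865, 1400, 555, 2109, 1424]
Scenario A total after 2 periods: 6353
Scenario B projection —
[period 1]
Births: 2400 * 0.513 = 1231, 1680 * 0.238 = 400 → 1631
15–29: 610 * 0.952 = 581
30–44: 2400 * 0.955 = 2292
45–59: 1680 * 0.92 = 1546
60–74: 400 * 0.921 = 368
Net migration: 0–14 + 80 → 1711
→ [1711, 581, 2292, 1546, 368]
[period 2]
Births: 581 * 0.513 = 298, 2292 * 0.238 = 545 → 843
15–29: 1711 * 0.952 = 1629
30–44: 581 * 0.955 = 555
45–59: 2292 * 0.92 = 2109
60–74: 1546 * 0.921 = 1424
Net migration: 0–14 + 80 → 923
→ [923, 1629, 555, 2109, 1424]
Scenario B total after 2 periods: 6640
Difference B − A = 6640 − 6353 = 287

287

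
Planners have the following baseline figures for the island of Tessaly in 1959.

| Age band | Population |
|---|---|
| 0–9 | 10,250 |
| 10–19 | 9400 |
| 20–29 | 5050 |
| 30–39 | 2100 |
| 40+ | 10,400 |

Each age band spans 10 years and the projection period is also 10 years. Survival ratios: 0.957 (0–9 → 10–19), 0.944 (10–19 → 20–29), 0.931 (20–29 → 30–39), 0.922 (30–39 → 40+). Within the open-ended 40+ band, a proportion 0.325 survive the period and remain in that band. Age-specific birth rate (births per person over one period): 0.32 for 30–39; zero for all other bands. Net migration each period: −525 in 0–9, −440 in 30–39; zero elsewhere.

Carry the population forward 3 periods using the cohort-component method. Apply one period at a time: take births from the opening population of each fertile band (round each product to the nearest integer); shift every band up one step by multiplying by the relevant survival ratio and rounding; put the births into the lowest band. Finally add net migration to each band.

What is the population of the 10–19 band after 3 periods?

803

[period 1]
Births: 2100 × 0.32 = 672
10–19: 10250 × 0.957 = 9809
20–29: 9400 × 0.944 = 8874
30–39: 5050 × 0.931 = 4702
40+: 2100 × 0.922 + 10400 × 0.325 = 1936 + 3380 = 5316
Net migration: 0–9 − 525 → 147; 30–39 − 440 → 4262
End of period: [147, 9809, 8874, 4262, 5316]
[period 2]
Births: 4262 × 0.32 = 1364
10–19: 147 × 0.957 = 141
20–29: 9809 × 0.944 = 9260
30–39: 8874 × 0.931 = 8262
40+: 4262 × 0.922 + 5316 × 0.325 = 3930 + 1728 = 5658
Net migration: 0–9 − 525 → 839; 30–39 − 440 → 7822
End of period: [839, 141, 9260, 7822, 5658]
[period 3]
Births: 7822 × 0.32 = 2503
10–19: 839 × 0.957 = 803
20–29: 141 × 0.944 = 133
30–39: 9260 × 0.931 = 8621
40+: 7822 × 0.922 + 5658 × 0.325 = 7212 + 1839 = 9051
Net migration: 0–9 − 525 → 1978; 30–39 − 440 → 8181
End of period: [1978, 803, 133, 8181, 9051]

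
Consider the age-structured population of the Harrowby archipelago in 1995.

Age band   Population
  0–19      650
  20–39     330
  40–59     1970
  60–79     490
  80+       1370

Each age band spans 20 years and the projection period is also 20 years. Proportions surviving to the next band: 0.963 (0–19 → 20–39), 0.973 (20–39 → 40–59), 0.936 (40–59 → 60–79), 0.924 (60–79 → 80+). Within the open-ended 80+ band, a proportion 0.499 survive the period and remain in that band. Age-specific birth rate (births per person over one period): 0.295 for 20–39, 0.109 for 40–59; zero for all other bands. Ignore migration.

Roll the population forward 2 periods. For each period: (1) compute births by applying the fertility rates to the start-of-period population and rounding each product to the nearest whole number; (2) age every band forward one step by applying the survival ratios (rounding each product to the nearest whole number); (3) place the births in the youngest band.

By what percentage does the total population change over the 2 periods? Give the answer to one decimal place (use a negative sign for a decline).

(Bands numbered youngest = 1 to oldest = 5.)
[period 1]
Births: 330 * 0.295 = 97 ; 1970 * 0.109 = 215 — total 312
Band 2: 650 * 0.963 = 626
Band 3: 330 * 0.973 = 321
Band 4: 1970 * 0.936 = 1844
Band 5: 490 * 0.924 + 1370 * 0.499 = 453 + 684 = 1137
Giving 312 / 626 / 321 / 1844 / 1137.
[period 2]
Births: 626 * 0.295 = 185 ; 321 * 0.109 = 35 — total 220
Band 2: 312 * 0.963 = 300
Band 3: 626 * 0.973 = 609
Band 4: 321 * 0.936 = 300
Band 5: 1844 * 0.924 + 1137 * 0.499 = 1704 + 567 = 2271
Giving 220 / 300 / 609 / 300 / 2271.
Total: 4810 → 3700; change = -1110; percentage change = -23.1%

-23.1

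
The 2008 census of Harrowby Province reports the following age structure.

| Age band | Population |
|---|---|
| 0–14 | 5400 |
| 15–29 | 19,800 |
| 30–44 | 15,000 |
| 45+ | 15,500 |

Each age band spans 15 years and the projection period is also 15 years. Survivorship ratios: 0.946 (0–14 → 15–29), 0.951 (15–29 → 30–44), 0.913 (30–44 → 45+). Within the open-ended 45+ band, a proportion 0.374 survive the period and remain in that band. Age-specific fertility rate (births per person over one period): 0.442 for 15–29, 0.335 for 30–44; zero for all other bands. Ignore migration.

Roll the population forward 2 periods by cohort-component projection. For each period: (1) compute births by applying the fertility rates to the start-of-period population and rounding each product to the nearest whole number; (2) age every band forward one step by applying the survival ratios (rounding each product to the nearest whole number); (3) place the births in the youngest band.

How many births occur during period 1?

13777

Period 1:
Births: 19800 * 0.442 = 8752 ; 15000 * 0.335 = 5025 → total 13777
15–29: 5400 * 0.946 = 5108
30–44: 19800 * 0.951 = 18830
45+: 15000 * 0.913 + 15500 * 0.374 = 13695 + 5797 = 19492
End of period: [13777, 5108, 18830, 19492]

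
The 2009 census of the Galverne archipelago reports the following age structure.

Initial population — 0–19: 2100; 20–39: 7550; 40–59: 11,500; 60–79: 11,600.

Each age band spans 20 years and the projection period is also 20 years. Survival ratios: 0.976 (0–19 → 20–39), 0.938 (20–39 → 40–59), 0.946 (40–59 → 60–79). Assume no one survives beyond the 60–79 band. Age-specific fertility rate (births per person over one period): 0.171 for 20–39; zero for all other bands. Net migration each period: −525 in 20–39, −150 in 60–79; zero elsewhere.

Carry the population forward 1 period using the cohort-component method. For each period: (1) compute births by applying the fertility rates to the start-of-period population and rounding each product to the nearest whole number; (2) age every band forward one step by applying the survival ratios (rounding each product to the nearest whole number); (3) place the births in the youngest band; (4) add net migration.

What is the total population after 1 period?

20627

(Groups numbered youngest = 1 to oldest = 4.)
Period 1.
Births: 7550 × 0.171 = 1291
Group 2: 2100 × 0.976 = 2050
Group 3: 7550 × 0.938 = 7082
Group 4: 11500 × 0.946 = 10879
Net migration: Group 2 − 525 → 1525; Group 4 − 150 → 10729
Population now: 0–19=1291, 20–39=1525, 40–59=7082, 60–79=10729
Total after period 1: 1291 + 1525 + 7082 + 10729 = 20627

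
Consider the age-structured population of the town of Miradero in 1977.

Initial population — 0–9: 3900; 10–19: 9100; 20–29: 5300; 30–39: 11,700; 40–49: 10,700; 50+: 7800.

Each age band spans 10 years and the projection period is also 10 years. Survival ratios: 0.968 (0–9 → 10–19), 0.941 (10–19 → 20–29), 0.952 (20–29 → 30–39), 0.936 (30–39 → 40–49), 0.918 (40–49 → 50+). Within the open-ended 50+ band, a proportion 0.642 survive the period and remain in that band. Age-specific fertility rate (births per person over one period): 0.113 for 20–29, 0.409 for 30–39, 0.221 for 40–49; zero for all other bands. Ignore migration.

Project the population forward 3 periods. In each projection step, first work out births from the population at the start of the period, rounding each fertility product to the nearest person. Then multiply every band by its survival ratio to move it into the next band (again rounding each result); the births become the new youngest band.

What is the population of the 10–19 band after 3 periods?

5278

— Period 1 —
Births: 5300 × 0.113 = 599, 11700 × 0.409 = 4785, 10700 × 0.221 = 2365 — total 7749
10–19: 3900 × 0.968 = 3775
20–29: 9100 × 0.941 = 8563
30–39: 5300 × 0.952 = 5046
40–49: 11700 × 0.936 = 10951
50+: 10700 × 0.918 + 7800 × 0.642 = 9823 + 5008 = 14831
Giving 7749 / 3775 / 8563 / 5046 / 10951 / 14831.
— Period 2 —
Births: 8563 × 0.113 = 968, 5046 × 0.409 = 2064, 10951 × 0.221 = 2420 — total 5452
10–19: 7749 × 0.968 = 7501
20–29: 3775 × 0.941 = 3552
30–39: 8563 × 0.952 = 8152
40–49: 5046 × 0.936 = 4723
50+: 10951 × 0.918 + 14831 × 0.642 = 10053 + 9522 = 19575
Giving 5452 / 7501 / 3552 / 8152 / 4723 / 19575.
— Period 3 —
Births: 3552 × 0.113 = 401, 8152 × 0.409 = 3334, 4723 × 0.221 = 1044 — total 4779
10–19: 5452 × 0.968 = 5278
20–29: 7501 × 0.941 = 7058
30–39: 3552 × 0.952 = 3382
40–49: 8152 × 0.936 = 7630
50+: 4723 × 0.918 + 19575 × 0.642 = 4336 + 12567 = 16903
Giving 4779 / 5278 / 7058 / 3382 / 7630 / 16903.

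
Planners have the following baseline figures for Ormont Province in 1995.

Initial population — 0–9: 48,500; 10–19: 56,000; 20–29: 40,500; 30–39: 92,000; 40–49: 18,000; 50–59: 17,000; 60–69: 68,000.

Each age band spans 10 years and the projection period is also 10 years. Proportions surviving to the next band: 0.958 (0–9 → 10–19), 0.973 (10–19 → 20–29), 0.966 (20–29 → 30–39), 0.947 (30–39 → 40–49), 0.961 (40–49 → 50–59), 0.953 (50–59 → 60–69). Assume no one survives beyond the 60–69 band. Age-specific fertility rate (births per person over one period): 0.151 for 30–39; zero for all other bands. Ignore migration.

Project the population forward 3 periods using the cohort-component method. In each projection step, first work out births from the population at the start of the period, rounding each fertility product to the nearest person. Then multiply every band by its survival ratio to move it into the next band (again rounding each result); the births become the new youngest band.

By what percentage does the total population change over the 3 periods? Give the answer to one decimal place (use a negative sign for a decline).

Period 1:
Births: 92000 * 0.151 = 13892
10–19: 48500 * 0.958 = 46463
20–29: 56000 * 0.973 = 54488
30–39: 40500 * 0.966 = 39123
40–49: 92000 * 0.947 = 87124
50–59: 18000 * 0.961 = 17298
60–69: 17000 * 0.953 = 16201
Giving 13892 / 46463 / 54488 / 39123 / 87124 / 17298 / 16201.
Period 2:
Births: 39123 * 0.151 = 5908
10–19: 13892 * 0.958 = 13309
20–29: 46463 * 0.973 = 45208
30–39: 54488 * 0.966 = 52635
40–49: 39123 * 0.947 = 37049
50–59: 87124 * 0.961 = 83726
60–69: 17298 * 0.953 = 16485
Giving 5908 / 13309 / 45208 / 52635 / 37049 / 83726 / 16485.
Period 3:
Births: 52635 * 0.151 = 7948
10–19: 5908 * 0.958 = 5660
20–29: 13309 * 0.973 = 12950
30–39: 45208 * 0.966 = 43671
40–49: 52635 * 0.947 = 49845
50–59: 37049 * 0.961 = 35604
60–69: 83726 * 0.953 = 79791
Giving 7948 / 5660 / 12950 / 43671 / 49845 / 35604 / 79791.
Total: 340000 → 235469; change = -104531; percentage change = -30.7%

-30.7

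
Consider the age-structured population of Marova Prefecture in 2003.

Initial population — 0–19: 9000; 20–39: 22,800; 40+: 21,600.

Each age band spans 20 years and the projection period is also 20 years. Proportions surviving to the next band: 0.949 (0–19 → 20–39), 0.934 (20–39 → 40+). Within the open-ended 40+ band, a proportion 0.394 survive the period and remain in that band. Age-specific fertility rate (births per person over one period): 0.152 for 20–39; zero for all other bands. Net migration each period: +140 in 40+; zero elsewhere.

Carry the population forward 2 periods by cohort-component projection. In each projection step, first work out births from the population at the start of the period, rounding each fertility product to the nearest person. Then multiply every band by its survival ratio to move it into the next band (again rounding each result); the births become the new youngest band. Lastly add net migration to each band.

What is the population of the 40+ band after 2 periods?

19915

Let group 1 be 0–19 through group 3 = 40+.
After projecting period 1:
Births: 22800 × 0.152 = 3466
Group 2: 9000 × 0.949 = 8541
Group 3: 22800 × 0.934 + 21600 × 0.394 = 21295 + 8510 = 29805
Net migration: Group 3 + 140 → 29945
Giving 3466 / 8541 / 29945.
After projecting period 2:
Births: 8541 × 0.152 = 1298
Group 2: 3466 × 0.949 = 3289
Group 3: 8541 × 0.934 + 29945 × 0.394 = 7977 + 11798 = 19775
Net migration: Group 3 + 140 → 19915
Giving 1298 / 3289 / 19915.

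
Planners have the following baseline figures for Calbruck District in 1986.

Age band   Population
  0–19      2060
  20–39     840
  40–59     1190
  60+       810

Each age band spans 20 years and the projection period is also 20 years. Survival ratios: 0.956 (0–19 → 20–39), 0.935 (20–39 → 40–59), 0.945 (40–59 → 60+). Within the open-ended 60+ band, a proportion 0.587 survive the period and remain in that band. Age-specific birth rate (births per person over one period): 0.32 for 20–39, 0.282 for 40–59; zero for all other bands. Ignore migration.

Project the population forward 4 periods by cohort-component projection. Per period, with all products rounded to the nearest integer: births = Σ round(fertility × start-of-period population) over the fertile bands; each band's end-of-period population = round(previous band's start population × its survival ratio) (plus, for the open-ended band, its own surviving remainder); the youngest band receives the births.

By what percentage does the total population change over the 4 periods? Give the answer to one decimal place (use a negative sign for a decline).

-19.2

Numbering the groups 1..4 from youngest to oldest:
— Period 1 —
Births: 840 * 0.32 = 269, 1190 * 0.282 = 336 → 605
Group 2: 2060 * 0.956 = 1969
Group 3: 840 * 0.935 = 785
Group 4: 1190 * 0.945 + 810 * 0.587 = 1125 + 475 = 1600
Population now: 0–19=605, 20–39=1969, 40–59=785, 60+=1600
— Period 2 —
Births: 1969 * 0.32 = 630, 785 * 0.282 = 221 → 851
Group 2: 605 * 0.956 = 578
Group 3: 1969 * 0.935 = 1841
Group 4: 785 * 0.945 + 1600 * 0.587 = 742 + 939 = 1681
Population now: 0–19=851, 20–39=578, 40–59=1841, 60+=1681
— Period 3 —
Births: 578 * 0.32 = 185, 1841 * 0.282 = 519 → 704
Group 2: 851 * 0.956 = 814
Group 3: 578 * 0.935 = 540
Group 4: 1841 * 0.945 + 1681 * 0.587 = 1740 + 987 = 2727
Population now: 0–19=704, 20–39=814, 40–59=540, 60+=2727
— Period 4 —
Births: 814 * 0.32 = 260, 540 * 0.282 = 152 → 412
Group 2: 704 * 0.956 = 673
Group 3: 814 * 0.935 = 761
Group 4: 540 * 0.945 + 2727 * 0.587 = 510 + 1601 = 2111
Population now: 0–19=412, 20–39=673, 40–59=761, 60+=2111
Total: 4900 → 3957; change = -943; percentage change = -19.2%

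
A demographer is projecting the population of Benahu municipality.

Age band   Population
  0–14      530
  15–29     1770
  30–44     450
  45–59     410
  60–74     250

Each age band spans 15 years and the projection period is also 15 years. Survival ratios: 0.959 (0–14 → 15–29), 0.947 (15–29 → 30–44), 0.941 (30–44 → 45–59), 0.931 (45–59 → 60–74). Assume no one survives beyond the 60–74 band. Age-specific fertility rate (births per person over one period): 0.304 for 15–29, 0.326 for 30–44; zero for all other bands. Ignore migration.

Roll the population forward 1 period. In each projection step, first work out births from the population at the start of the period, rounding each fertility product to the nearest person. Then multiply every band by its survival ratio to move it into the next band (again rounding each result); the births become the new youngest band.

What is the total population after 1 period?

Period 1.
Births: 1770 × 0.304 = 538  |  450 × 0.326 = 147 — total 685
15–29: 530 × 0.959 = 508
30–44: 1770 × 0.947 = 1676
45–59: 450 × 0.941 = 423
60–74: 410 × 0.931 = 382
Giving 685 / 508 / 1676 / 423 / 382.
Total after period 1: 685 + 508 + 1676 + 423 + 382 = 3674

3674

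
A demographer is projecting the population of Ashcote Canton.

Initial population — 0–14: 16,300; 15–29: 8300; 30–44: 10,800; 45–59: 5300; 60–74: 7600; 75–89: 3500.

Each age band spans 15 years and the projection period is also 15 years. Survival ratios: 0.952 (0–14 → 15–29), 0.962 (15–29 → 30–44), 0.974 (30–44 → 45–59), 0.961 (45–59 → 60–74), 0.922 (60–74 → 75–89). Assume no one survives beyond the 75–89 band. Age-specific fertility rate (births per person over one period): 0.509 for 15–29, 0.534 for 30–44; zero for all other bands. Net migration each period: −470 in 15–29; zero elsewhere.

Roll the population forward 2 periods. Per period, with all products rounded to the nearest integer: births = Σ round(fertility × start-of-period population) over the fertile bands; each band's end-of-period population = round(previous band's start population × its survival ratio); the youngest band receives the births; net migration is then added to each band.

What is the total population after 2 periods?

58023

After projecting period 1:
Births: 8300 × 0.509 = 4225  |  10800 × 0.534 = 5767 ⇒ total 9992
15–29: 16300 × 0.952 = 15518
30–44: 8300 × 0.962 = 7985
45–59: 10800 × 0.974 = 10519
60–74: 5300 × 0.961 = 5093
75–89: 7600 × 0.922 = 7007
Net migration: 15–29 − 470 → 15048
Population now: 0–14=9992, 15–29=15048, 30–44=7985, 45–59=10519, 60–74=5093, 75–89=7007
After projecting period 2:
Births: 15048 × 0.509 = 7659  |  7985 × 0.534 = 4264 ⇒ total 11923
15–29: 9992 × 0.952 = 9512
30–44: 15048 × 0.962 = 14476
45–59: 7985 × 0.974 = 7777
60–74: 10519 × 0.961 = 10109
75–89: 5093 × 0.922 = 4696
Net migration: 15–29 − 470 → 9042
Population now: 0–14=11923, 15–29=9042, 30–44=14476, 45–59=7777, 60–74=10109, 75–89=4696
Total after period 2: 11923 + 9042 + 14476 + 7777 + 10109 + 4696 = 58023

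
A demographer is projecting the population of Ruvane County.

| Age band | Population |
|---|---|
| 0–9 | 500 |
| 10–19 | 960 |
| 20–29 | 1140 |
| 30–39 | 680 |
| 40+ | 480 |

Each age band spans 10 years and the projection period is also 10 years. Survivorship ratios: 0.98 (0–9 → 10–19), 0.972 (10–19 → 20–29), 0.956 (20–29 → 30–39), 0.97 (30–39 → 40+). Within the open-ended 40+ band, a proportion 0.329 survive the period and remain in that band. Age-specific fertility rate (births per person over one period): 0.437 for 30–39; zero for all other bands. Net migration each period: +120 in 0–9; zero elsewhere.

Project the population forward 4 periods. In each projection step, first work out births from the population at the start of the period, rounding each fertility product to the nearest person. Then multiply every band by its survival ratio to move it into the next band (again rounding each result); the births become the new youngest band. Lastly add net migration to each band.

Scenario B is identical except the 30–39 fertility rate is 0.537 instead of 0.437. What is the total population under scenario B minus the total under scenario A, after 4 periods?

Call the groups 1 to 5, youngest first.
[period 1]
Births: 680 × 0.437 = 297
Group 2: 500 × 0.98 = 490
Group 3: 960 × 0.972 = 933
Group 4: 1140 × 0.956 = 1090
Group 5: 680 × 0.97 + 480 × 0.329 = 660 + 158 = 818
Net migration: Group 1 + 120 → 417
Population now: 0–9=417, 10–19=490, 20–29=933, 30–39=1090, 40+=818
[period 2]
Births: 1090 × 0.437 = 476
Group 2: 417 × 0.98 = 409
Group 3: 490 × 0.972 = 476
Group 4: 933 × 0.956 = 892
Group 5: 1090 × 0.97 + 818 × 0.329 = 1057 + 269 = 1326
Net migration: Group 1 + 120 → 596
Population now: 0–9=596, 10–19=409, 20–29=476, 30–39=892, 40+=1326
[period 3]
Births: 892 × 0.437 = 390
Group 2: 596 × 0.98 = 584
Group 3: 409 × 0.972 = 398
Group 4: 476 × 0.956 = 455
Group 5: 892 × 0.97 + 1326 × 0.329 = 865 + 436 = 1301
Net migration: Group 1 + 120 → 510
Population now: 0–9=510, 10–19=584, 20–29=398, 30–39=455, 40+=1301
[period 4]
Births: 455 × 0.437 = 199
Group 2: 510 × 0.98 = 500
Group 3: 584 × 0.972 = 568
Group 4: 398 × 0.956 = 380
Group 5: 455 × 0.97 + 1301 × 0.329 = 441 + 428 = 869
Net migration: Group 1 + 120 → 319
Population now: 0–9=319, 10–19=500, 20–29=568, 30–39=380, 40+=869
Scenario A total after 4 periods: 2636
Scenario B projection —
[period 1]
Births: 680 × 0.537 = 365
Group 2: 500 × 0.98 = 490
Group 3: 960 × 0.972 = 933
Group 4: 1140 × 0.956 = 1090
Group 5: 680 × 0.97 + 480 × 0.329 = 660 + 158 = 818
Net migration: Group 1 + 120 → 485
Population now: 0–9=485, 10–19=490, 20–29=933, 30–39=1090, 40+=818
[period 2]
Births: 1090 × 0.537 = 585
Group 2: 485 × 0.98 = 475
Group 3: 490 × 0.972 = 476
Group 4: 933 × 0.956 = 892
Group 5: 1090 × 0.97 + 818 × 0.329 = 1057 + 269 = 1326
Net migration: Group 1 + 120 → 705
Population now: 0–9=705, 10–19=475, 20–29=476, 30–39=892, 40+=1326
[period 3]
Births: 892 × 0.537 = 479
Group 2: 705 × 0.98 = 691
Group 3: 475 × 0.972 = 462
Group 4: 476 × 0.956 = 455
Group 5: 892 × 0.97 + 1326 × 0.329 = 865 + 436 = 1301
Net migration: Group 1 + 120 → 599
Population now: 0–9=599, 10–19=691, 20–29=462, 30–39=455, 40+=1301
[period 4]
Births: 455 × 0.537 = 244
Group 2: 599 × 0.98 = 587
Group 3: 691 × 0.972 = 672
Group 4: 462 × 0.956 = 442
Group 5: 455 × 0.97 + 1301 × 0.329 = 441 + 428 = 869
Net migration: Group 1 + 120 → 364
Population now: 0–9=364, 10–19=587, 20–29=672, 30–39=442, 40+=869
Scenario B total after 4 periods: 2934
Difference B − A = 2934 − 2636 = 298

298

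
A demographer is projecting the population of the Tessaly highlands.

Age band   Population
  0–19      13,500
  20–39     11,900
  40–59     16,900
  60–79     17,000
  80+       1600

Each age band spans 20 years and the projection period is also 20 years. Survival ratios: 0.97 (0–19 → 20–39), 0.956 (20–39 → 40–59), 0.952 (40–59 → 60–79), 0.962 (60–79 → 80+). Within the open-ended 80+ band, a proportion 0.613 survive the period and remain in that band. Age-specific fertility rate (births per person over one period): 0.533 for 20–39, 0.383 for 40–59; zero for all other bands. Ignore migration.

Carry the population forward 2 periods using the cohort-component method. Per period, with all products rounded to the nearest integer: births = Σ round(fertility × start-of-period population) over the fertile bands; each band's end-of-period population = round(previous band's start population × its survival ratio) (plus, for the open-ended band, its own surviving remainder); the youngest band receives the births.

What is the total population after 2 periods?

— Period 1 —
Births: 11900 × 0.533 = 6343  |  16900 × 0.383 = 6473 → 12816
20–39: 13500 × 0.97 = 13095
40–59: 11900 × 0.956 = 11376
60–79: 16900 × 0.952 = 16089
80+: 17000 × 0.962 + 1600 × 0.613 = 16354 + 981 = 17335
Giving 12816 / 13095 / 11376 / 16089 / 17335.
— Period 2 —
Births: 13095 × 0.533 = 6980  |  11376 × 0.383 = 4357 → 11337
20–39: 12816 × 0.97 = 12432
40–59: 13095 × 0.956 = 12519
60–79: 11376 × 0.952 = 10830
80+: 16089 × 0.962 + 17335 × 0.613 = 15478 + 10626 = 26104
Giving 11337 / 12432 / 12519 / 10830 / 26104.
Total after period 2: 11337 + 12432 + 12519 + 10830 + 26104 = 73222

73222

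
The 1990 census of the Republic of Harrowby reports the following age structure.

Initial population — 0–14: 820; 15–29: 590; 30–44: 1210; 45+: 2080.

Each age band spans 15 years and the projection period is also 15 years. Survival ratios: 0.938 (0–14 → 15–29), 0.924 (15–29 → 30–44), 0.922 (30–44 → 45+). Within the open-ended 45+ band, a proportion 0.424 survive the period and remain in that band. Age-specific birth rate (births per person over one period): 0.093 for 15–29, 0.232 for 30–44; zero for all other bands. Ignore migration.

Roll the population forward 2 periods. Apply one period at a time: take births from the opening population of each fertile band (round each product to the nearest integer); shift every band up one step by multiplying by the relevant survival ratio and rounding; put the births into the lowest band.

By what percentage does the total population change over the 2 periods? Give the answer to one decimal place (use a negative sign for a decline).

Call the bands 1 to 4, youngest first.
[period 1]
Births: 590 × 0.093 = 55, 1210 × 0.232 = 281 → total 336
Band 2: 820 × 0.938 = 769
Band 3: 590 × 0.924 = 545
Band 4: 1210 × 0.922 + 2080 × 0.424 = 1116 + 882 = 1998
→ [336, 769, 545, 1998]
[period 2]
Births: 769 × 0.093 = 72, 545 × 0.232 = 126 → total 198
Band 2: 336 × 0.938 = 315
Band 3: 769 × 0.924 = 711
Band 4: 545 × 0.922 + 1998 × 0.424 = 502 + 847 = 1349
→ [198, 315, 711, 1349]
Total: 4700 → 2573; change = -2127; percentage change = -45.3%

-45.3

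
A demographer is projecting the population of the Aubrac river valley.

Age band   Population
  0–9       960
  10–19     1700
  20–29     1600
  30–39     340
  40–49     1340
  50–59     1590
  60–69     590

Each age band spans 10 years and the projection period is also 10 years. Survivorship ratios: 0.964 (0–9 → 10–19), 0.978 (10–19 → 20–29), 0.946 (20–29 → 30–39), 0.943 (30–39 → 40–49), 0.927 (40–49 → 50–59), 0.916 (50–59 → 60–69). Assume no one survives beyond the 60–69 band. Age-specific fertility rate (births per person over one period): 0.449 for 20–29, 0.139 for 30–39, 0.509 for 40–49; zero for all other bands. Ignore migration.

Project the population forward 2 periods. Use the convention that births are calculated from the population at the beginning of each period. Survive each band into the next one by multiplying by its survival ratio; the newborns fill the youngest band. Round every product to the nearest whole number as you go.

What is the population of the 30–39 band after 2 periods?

1573

[period 1]
Births: 1600 * 0.449 = 718 ; 340 * 0.139 = 47 ; 1340 * 0.509 = 682 — total 1447
10–19: 960 * 0.964 = 925
20–29: 1700 * 0.978 = 1663
30–39: 1600 * 0.946 = 1514
40–49: 340 * 0.943 = 321
50–59: 1340 * 0.927 = 1242
60–69: 1590 * 0.916 = 1456
→ [1447, 925, 1663, 1514, 321, 1242, 1456]
[period 2]
Births: 1663 * 0.449 = 747 ; 1514 * 0.139 = 210 ; 321 * 0.509 = 163 — total 1120
10–19: 1447 * 0.964 = 1395
20–29: 925 * 0.978 = 905
30–39: 1663 * 0.946 = 1573
40–49: 1514 * 0.943 = 1428
50–59: 321 * 0.927 = 298
60–69: 1242 * 0.916 = 1138
→ [1120, 1395, 905, 1573, 1428, 298, 1138]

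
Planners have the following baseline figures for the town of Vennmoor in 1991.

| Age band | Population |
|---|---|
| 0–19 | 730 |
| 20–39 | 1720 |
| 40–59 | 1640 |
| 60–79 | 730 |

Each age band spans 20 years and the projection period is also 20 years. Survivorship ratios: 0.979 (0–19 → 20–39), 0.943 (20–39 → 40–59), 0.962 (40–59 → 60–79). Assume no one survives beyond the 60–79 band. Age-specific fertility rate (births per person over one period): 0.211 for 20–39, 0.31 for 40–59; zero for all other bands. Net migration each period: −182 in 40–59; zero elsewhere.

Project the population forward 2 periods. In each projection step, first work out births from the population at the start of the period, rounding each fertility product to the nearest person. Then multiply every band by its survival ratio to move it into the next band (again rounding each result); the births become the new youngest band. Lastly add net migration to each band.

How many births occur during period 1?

Period 1:
Births: 1720 × 0.211 = 363 ; 1640 × 0.31 = 508 ⇒ total 871
20–39: 730 × 0.979 = 715
40–59: 1720 × 0.943 = 1622
60–79: 1640 × 0.962 = 1578
Net migration: 40–59 − 182 → 1440
→ [871, 715, 1440, 1578]

871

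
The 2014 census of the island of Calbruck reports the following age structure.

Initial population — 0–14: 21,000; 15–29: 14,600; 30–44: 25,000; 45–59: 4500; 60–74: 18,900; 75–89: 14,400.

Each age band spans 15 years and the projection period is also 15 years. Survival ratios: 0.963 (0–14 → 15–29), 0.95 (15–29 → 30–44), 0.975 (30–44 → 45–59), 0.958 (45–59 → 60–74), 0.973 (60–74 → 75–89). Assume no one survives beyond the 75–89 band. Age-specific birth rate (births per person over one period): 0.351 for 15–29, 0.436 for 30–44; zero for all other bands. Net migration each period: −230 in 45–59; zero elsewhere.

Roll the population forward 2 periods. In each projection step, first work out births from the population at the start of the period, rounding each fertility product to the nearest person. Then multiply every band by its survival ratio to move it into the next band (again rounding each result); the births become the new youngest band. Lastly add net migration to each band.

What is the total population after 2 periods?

Numbering the bands 1..6 from youngest to oldest:
Period 1:
Births: 14600 × 0.351 = 5125, 25000 × 0.436 = 10900 → 16025
Band 2: 21000 × 0.963 = 20223
Band 3: 14600 × 0.95 = 13870
Band 4: 25000 × 0.975 = 24375
Band 5: 4500 × 0.958 = 4311
Band 6: 18900 × 0.973 = 18390
Net migration: Band 4 − 230 → 24145
Giving 16025 / 20223 / 13870 / 24145 / 4311 / 18390.
Period 2:
Births: 20223 × 0.351 = 7098, 13870 × 0.436 = 6047 → 13145
Band 2: 16025 × 0.963 = 15432
Band 3: 20223 × 0.95 = 19212
Band 4: 13870 × 0.975 = 13523
Band 5: 24145 × 0.958 = 23131
Band 6: 4311 × 0.973 = 4195
Net migration: Band 4 − 230 → 13293
Giving 13145 / 15432 / 19212 / 13293 / 23131 / 4195.
Total after period 2: 13145 + 15432 + 19212 + 13293 + 23131 + 4195 = 88408

88408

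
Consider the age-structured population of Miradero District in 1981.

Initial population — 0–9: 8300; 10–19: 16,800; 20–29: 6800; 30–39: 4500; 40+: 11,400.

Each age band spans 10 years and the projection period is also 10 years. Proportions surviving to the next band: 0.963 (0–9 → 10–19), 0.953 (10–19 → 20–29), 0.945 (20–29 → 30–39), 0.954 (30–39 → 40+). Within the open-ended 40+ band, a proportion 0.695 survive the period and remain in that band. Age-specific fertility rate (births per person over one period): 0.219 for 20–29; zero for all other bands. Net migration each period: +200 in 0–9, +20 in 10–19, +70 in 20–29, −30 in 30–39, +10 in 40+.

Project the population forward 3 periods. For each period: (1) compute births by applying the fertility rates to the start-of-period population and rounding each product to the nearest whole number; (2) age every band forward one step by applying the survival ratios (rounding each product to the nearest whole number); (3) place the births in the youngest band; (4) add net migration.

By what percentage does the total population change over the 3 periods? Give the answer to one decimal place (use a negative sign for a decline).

-18.4

Call the groups 1 to 5, youngest first.
— Period 1 —
Births: 6800 × 0.219 = 1489
Group 2: 8300 × 0.963 = 7993
Group 3: 16800 × 0.953 = 16010
Group 4: 6800 × 0.945 = 6426
Group 5: 4500 × 0.954 + 11400 × 0.695 = 4293 + 7923 = 12216
Net migration: Group 1 + 200 → 1689; Group 2 + 20 → 8013; Group 3 + 70 → 16080; Group 4 − 30 → 6396; Group 5 + 10 → 12226
→ [1689, 8013, 16080, 6396, 12226]
— Period 2 —
Births: 16080 × 0.219 = 3522
Group 2: 1689 × 0.963 = 1627
Group 3: 8013 × 0.953 = 7636
Group 4: 16080 × 0.945 = 15196
Group 5: 6396 × 0.954 + 12226 × 0.695 = 6102 + 8497 = 14599
Net migration: Group 1 + 200 → 3722; Group 2 + 20 → 1647; Group 3 + 70 → 7706; Group 4 − 30 → 15166; Group 5 + 10 → 14609
→ [3722, 1647, 7706, 15166, 14609]
— Period 3 —
Births: 7706 × 0.219 = 1688
Group 2: 3722 × 0.963 = 3584
Group 3: 1647 × 0.953 = 1570
Group 4: 7706 × 0.945 = 7282
Group 5: 15166 × 0.954 + 14609 × 0.695 = 14468 + 10153 = 24621
Net migration: Group 1 + 200 → 1888; Group 2 + 20 → 3604; Group 3 + 70 → 1640; Group 4 − 30 → 7252; Group 5 + 10 → 24631
→ [1888, 3604, 1640, 7252, 24631]
Total: 47800 → 39015; change = -8785; percentage change = -18.4%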